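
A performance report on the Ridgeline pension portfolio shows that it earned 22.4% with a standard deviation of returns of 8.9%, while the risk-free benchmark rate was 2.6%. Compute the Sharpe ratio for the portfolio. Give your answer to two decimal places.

2.22

Sharpe = (Rp − Rf) / σp = (22.4% − 2.6%) / 8.9% = 19.80% / 8.9% = 2.2247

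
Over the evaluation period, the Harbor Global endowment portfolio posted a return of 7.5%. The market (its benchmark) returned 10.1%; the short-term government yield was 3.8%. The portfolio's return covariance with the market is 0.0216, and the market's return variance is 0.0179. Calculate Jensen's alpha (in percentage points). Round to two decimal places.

-3.90

β = Cov / Var = 0.0216 / 0.0179 = 1.2067
E[R] = Rf + β(Rm − Rf) = 3.8% + 1.2067 × (10.1% − 3.8%) = 11.4022%
α = Rp − E[R] = 7.5% − 11.4022% = -3.9022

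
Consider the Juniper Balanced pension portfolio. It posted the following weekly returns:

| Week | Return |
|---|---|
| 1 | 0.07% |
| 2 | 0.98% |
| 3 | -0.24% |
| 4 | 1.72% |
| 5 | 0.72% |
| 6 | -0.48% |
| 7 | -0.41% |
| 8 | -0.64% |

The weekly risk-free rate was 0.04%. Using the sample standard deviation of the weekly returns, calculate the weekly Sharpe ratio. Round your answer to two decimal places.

0.21

r̄ = (0.07 + 0.98 − 0.24 + 1.72 + 0.72 − 0.48 − 0.41 − 0.64) / 8 = 0.2150%
Σ(r − r̄)² = 4.9380; sample σ = √(4.9380/7) = 0.8399%
Sharpe = (r̄ − rf) / σ = (0.2150 − 0.04) / 0.8399 = 0.1750 / 0.8399 = 0.2084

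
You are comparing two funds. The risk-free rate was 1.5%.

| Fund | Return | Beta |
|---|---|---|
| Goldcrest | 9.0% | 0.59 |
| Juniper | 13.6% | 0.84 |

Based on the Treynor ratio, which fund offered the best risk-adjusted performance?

Juniper

Goldcrest: Treynor = (9.0% − 1.5%) / 0.59 = 12.712
Juniper: Treynor = (13.6% − 1.5%) / 0.84 = 14.405
Highest: Juniper (14.405).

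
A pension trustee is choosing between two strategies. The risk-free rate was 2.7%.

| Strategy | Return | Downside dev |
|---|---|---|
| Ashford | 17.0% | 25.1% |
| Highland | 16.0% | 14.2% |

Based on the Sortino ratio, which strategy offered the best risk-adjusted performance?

Ashford: Sortino ratio = (17.0% − 2.7%) / 25.1% = 0.570
Highland: Sortino ratio = (16.0% − 2.7%) / 14.2% = 0.937
Highest: Highland (0.937).

Highland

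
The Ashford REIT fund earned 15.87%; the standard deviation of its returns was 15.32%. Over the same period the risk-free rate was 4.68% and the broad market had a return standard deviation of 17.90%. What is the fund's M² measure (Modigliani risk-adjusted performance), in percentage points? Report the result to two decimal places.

Sharpe = (Rp − Rf) / σp = (15.87% − 4.68%) / 15.32% = 0.7304
M² = Rf + Sharpe × σm = 4.68% + 0.7304 × 17.90% = 17.7542%

17.75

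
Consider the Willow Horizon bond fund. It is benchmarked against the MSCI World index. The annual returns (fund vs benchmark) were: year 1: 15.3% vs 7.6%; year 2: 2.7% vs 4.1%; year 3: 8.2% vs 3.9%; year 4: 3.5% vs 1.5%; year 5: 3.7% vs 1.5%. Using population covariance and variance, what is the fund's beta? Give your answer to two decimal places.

1.83

r̄p = 6.6800%,  r̄m = 3.7200%
Cov = Σ(rp − r̄p)(rm − r̄m) / 5 = 9.1764
Var(rm) = Σ(rm − r̄m)² / 5 = 5.0176
β = Cov / Var = 9.1764 / 5.0176 = 1.8288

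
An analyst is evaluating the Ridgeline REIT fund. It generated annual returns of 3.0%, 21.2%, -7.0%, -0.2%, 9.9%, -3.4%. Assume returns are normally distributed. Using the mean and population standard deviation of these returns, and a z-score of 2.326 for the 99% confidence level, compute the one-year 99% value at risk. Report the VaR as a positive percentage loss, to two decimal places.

r̄ = (3 + 21.2 − 7 − 0.2 + 9.9 − 3.4) / 6 = 23.50 / 6 = 3.9167%
Σ(r − r̄)² = 525.0083; population σ = √(525.0083/6) = 9.3542%
VaR = −(r̄ − z·σ) = −(3.9167 − 2.326 × 9.3542) = −(-17.8412) = 17.8412%

17.84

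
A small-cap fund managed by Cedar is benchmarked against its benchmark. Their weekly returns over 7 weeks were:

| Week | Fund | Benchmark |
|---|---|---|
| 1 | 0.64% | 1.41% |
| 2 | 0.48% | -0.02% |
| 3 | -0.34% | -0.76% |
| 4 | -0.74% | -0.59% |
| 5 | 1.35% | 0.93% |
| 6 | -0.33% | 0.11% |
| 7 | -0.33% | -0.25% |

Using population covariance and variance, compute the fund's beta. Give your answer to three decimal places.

r̄p = 0.1043%,  r̄m = 0.1186%
Cov = Σ(rp − r̄p)(rm − r̄m) / 7 = 0.4004
Var(rm) = Σ(rm − r̄m)² / 7 = 0.5365
β = Cov / Var = 0.4004 / 0.5365 = 0.7463

0.746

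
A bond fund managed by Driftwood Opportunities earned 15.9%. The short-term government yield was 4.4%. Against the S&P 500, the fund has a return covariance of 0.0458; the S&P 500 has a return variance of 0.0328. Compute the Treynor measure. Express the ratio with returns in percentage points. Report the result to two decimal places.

8.24

β = Cov / Var = 0.0458 / 0.0328 = 1.3963
Treynor = (Rp − Rf) / β = (15.9% − 4.4%) / 1.3963 = 11.50 / 1.3963 = 8.2361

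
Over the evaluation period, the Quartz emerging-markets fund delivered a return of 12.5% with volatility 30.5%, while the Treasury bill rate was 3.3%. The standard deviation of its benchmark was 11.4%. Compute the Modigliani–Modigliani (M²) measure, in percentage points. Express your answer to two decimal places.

6.74

Sharpe = (Rp − Rf) / σp = (12.5% − 3.3%) / 30.5% = 0.3016
M² = Rf + Sharpe × σm = 3.3% + 0.3016 × 11.4% = 6.7382%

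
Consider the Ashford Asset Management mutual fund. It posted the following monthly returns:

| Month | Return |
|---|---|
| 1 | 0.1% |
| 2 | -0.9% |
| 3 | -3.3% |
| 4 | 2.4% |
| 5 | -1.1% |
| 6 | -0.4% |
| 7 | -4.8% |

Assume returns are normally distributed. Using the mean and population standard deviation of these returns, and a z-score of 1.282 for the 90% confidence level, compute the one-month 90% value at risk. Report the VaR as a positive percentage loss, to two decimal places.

3.92

Mean return r̄ = -8.00 / 7 = -1.1429%
Σ(r − r̄)² = 32.7371; population σ = √(32.7371/7) = 2.1626%
VaR = −(r̄ − z·σ) = −(-1.1429 − 1.282 × 2.1626) = −(-3.9154) = 3.9154%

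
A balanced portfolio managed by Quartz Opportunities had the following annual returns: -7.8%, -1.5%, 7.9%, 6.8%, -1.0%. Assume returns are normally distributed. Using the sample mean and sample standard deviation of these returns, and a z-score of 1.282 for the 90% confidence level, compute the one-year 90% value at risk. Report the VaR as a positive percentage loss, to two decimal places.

μ = (-7.8 − 1.5 + 7.9 + 6.8 − 1) / 5 = 4.40 / 5 = 0.8800%
Σ(r − μ)² = 168.8680; sample σ = √(168.8680/4) = 6.4975%
VaR = −(μ − z·σ) = −(0.8800 − 1.282 × 6.4975) = −(-7.4498) = 7.4498%

7.45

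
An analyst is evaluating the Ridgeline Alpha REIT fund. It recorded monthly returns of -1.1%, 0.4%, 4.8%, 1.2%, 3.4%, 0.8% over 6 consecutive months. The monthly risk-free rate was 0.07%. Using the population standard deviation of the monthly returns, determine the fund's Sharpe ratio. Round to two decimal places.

r̄ = (-1.1 + 0.4 + 4.8 + 1.2 + 3.4 + 0.8) / 6 = 9.50 / 6 = 1.5833%
Population std dev = √[23.0083 / 6] = 1.9582%
Sharpe = (r̄ − rf) / σ = (1.5833 − 0.07) / 1.9582 = 1.5133 / 1.9582 = 0.7728

0.77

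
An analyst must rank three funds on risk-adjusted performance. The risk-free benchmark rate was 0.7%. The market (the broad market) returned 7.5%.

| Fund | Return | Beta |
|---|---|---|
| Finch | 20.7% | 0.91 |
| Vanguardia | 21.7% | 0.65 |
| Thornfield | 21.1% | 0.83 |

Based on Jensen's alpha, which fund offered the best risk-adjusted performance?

Finch: α = 20.7% − [0.7% + 0.91 × (7.5% − 0.7%)] = 13.812
Vanguardia: α = 21.7% − [0.7% + 0.65 × (7.5% − 0.7%)] = 16.580
Thornfield: α = 21.1% − [0.7% + 0.83 × (7.5% − 0.7%)] = 14.756
Highest: Vanguardia (16.580).

Vanguardia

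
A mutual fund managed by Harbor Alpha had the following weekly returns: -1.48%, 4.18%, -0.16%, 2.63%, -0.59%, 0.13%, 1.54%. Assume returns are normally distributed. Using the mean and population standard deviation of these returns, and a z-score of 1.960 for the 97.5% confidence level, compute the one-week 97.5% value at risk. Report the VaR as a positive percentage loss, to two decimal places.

2.72

Mean return μ = 6.250 / 7 = 0.8929%
Population std dev = √[23.7615 / 7] = 1.8424%
VaR = −(μ − z·σ) = −(0.8929 − 1.960 × 1.8424) = −(-2.7182) = 2.7182%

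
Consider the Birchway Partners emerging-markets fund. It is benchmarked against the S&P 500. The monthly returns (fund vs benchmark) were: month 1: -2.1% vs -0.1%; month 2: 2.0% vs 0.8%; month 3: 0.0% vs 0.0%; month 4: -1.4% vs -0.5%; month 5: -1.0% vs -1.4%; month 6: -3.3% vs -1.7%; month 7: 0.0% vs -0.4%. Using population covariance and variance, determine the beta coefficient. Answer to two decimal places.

r̄p = -0.8286%,  r̄m = -0.4714%
Cov = Σ(rp − r̄p)(rm − r̄m) / 7 = 0.9694
Var(rm) = Σ(rm − r̄m)² / 7 = 0.6220
β = Cov / Var = 0.9694 / 0.6220 = 1.5585

1.56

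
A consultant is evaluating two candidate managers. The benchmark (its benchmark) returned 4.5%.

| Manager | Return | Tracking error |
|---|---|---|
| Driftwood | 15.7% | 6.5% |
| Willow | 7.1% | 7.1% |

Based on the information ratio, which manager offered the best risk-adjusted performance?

Driftwood: IR = (15.7% − 4.5%) / 6.5% = 1.723
Willow: IR = (7.1% − 4.5%) / 7.1% = 0.366
Highest: Driftwood (1.723).

Driftwood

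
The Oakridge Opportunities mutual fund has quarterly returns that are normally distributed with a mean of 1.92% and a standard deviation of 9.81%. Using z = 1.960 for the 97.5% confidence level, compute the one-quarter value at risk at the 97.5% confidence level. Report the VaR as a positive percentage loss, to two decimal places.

VaR (as % loss) = −(μ − z·σ) = −(1.92% − 1.960 × 9.81%) = −(-17.3076%) = 17.3076%

17.31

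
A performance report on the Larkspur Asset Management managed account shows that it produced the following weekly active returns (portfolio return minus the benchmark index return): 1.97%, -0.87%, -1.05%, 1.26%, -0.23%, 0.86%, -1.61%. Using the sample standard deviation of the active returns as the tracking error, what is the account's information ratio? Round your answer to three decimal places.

r̄ = (1.97 − 0.87 − 1.05 + 1.26 − 0.23 + 0.86 − 1.61) / 7 = 0.0471%
Σ(r − r̄)² = 10.6969; sample σ = √(10.6969/6) = 1.3352%
IR = r̄ / tracking error = 0.0471 / 1.3352 = 0.0353

0.035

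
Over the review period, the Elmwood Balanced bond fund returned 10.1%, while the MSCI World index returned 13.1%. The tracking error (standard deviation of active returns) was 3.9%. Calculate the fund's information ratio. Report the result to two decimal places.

-0.77

IR = (Rp − Rb) / TE = (10.1% − 13.1%) / 3.9% = -3.00% / 3.9% = -0.7692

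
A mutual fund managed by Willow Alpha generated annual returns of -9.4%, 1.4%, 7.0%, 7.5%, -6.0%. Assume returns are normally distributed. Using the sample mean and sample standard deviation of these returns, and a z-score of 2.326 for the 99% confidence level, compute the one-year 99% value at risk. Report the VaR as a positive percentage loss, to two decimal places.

μ = (-9.4 + 1.4 + 7 + 7.5 − 6) / 5 = 0.50 / 5 = 0.1000%
Sample σ = √[Σ(r − μ)² / 4] = √[231.5200 / 4] = √57.8800 = 7.6079%
VaR = −(μ − z·σ) = −(0.1000 − 2.326 × 7.6079) = −(-17.5960) = 17.5960%

17.60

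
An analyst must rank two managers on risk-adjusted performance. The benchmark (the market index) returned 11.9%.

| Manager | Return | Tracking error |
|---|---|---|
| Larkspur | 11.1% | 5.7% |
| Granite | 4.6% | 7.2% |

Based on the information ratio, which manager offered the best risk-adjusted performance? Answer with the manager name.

Larkspur

Larkspur: IR = (11.1% − 11.9%) / 5.7% = -0.140
Granite: IR = (4.6% − 11.9%) / 7.2% = -1.014
Highest: Larkspur (-0.140).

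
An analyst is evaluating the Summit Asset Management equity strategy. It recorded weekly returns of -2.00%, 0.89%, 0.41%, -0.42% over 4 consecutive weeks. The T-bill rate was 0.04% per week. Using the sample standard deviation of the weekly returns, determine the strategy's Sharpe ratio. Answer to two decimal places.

-0.25

Mean return r̄ = -1.120 / 4 = -0.2800%
Sample std dev = √[4.8230 / 3] = 1.2679%
Sharpe = (r̄ − rf) / σ = (-0.2800 − 0.04) / 1.2679 = -0.3200 / 1.2679 = -0.2524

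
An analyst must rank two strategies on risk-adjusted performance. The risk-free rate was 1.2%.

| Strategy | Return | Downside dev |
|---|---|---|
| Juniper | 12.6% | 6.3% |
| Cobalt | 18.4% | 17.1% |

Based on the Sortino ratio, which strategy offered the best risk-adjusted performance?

Juniper: Sortino ratio = (12.6% − 1.2%) / 6.3% = 1.810
Cobalt: Sortino ratio = (18.4% − 1.2%) / 17.1% = 1.006
Highest: Juniper (1.810).

Juniper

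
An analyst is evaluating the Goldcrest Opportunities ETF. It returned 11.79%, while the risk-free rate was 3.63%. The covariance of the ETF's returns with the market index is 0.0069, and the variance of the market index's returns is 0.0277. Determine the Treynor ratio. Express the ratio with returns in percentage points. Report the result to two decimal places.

32.76

β = Cov / Var = 0.0069 / 0.0277 = 0.2491
Treynor = (Rp − Rf) / β = (11.79% − 3.63%) / 0.2491 = 8.16 / 0.2491 = 32.7579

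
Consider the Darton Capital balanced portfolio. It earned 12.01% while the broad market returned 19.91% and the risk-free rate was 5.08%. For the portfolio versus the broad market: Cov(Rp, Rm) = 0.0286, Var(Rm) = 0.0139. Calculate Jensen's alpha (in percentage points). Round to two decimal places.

β = Cov / Var = 0.0286 / 0.0139 = 2.0576
E[R] = Rf + β(Rm − Rf) = 5.08% + 2.0576 × (19.91% − 5.08%) = 35.5942%
α = Rp − E[R] = 12.01% − 35.5942% = -23.5842

-23.58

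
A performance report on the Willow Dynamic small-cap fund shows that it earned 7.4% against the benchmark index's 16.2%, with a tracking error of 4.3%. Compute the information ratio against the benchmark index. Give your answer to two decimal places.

IR = (Rp − Rb) / TE = (7.4% − 16.2%) / 4.3% = -8.80% / 4.3% = -2.0465

-2.05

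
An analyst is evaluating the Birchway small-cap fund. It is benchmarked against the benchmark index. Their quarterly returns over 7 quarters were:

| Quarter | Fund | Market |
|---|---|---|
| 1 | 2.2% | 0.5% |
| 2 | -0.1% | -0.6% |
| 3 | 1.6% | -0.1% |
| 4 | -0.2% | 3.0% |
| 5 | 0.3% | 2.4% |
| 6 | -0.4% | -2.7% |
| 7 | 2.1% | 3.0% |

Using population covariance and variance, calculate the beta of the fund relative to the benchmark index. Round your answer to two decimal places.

r̄p = 0.7857%,  r̄m = 0.7857%
Cov = Σ(rp − r̄p)(rm − r̄m) / 7 = 0.5969
Var(rm) = Σ(rm − r̄m)² / 7 = 3.9069
β = Cov / Var = 0.5969 / 3.9069 = 0.1528

0.15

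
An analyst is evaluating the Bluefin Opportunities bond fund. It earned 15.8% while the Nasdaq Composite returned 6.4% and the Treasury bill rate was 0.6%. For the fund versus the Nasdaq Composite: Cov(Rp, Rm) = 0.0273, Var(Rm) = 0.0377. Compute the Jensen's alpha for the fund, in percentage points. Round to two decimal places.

β = Cov / Var = 0.0273 / 0.0377 = 0.7241
E[R] = Rf + β(Rm − Rf) = 0.6% + 0.7241 × (6.4% − 0.6%) = 4.7998%
α = Rp − E[R] = 15.8% − 4.7998% = 11.0002

11.00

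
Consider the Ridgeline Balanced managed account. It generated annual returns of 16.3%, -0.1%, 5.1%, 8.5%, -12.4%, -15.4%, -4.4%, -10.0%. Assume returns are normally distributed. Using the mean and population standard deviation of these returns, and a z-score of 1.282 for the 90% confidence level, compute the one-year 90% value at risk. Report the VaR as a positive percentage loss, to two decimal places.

r̄ = (16.3 − 0.1 + 5.1 + 8.5 − 12.4 − 15.4 − 4.4 − 10) / 8 = -12.40 / 8 = -1.5500%
Σ(r − r̄)² = (16.3 − (-1.5500))² + (-0.1 − (-1.5500))² + … = 855.0200
population σ = √(855.0200 / 8) = √106.8775 = 10.3382%
VaR = −(r̄ − z·σ) = −(-1.5500 − 1.282 × 10.3382) = −(-14.8036) = 14.8036%

14.80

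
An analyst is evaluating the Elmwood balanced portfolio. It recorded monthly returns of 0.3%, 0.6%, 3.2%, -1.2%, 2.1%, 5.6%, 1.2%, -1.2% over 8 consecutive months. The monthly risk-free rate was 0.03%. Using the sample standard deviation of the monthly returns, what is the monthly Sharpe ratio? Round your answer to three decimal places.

r̄ = (0.3 + 0.6 + 3.2 − 1.2 + 2.1 + 5.6 + 1.2 − 1.2) / 8 = 1.3250%
Σ(r − r̄)² = (0.3 − 1.3250)² + (0.6 − 1.3250)² + (3.2 − 1.3250)² + … = 36.7350
sample σ = √(36.7350 / 7) = √5.2479 = 2.2908%
Sharpe = (r̄ − rf) / σ = (1.3250 − 0.03) / 2.2908 = 1.2950 / 2.2908 = 0.5653

0.565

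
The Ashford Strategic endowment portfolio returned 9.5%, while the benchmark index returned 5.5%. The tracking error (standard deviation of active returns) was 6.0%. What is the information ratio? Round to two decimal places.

0.67

IR = (Rp − Rb) / TE = (9.5% − 5.5%) / 6.0% = 4.00% / 6.0% = 0.6667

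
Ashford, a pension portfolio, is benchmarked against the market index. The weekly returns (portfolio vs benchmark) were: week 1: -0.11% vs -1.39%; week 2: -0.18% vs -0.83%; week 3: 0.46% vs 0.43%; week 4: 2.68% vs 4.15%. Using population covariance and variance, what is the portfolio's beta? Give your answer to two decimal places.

r̄p = 0.7125%,  r̄m = 0.5900%
Cov = Σ(rp − r̄p)(rm − r̄m) / 4 = 2.4852
Var(rm) = Σ(rm − r̄m)² / 4 = 4.6590
β = Cov / Var = 2.4852 / 4.6590 = 0.5334

0.53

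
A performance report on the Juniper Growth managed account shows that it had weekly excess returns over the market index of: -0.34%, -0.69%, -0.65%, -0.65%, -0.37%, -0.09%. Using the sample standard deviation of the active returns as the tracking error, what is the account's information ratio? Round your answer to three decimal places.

-1.950

μ = (-0.34 − 0.69 − 0.65 − 0.65 − 0.37 − 0.09) / 6 = -2.790 / 6 = -0.4650%
Sample σ = √[Σ(r − μ)² / 5] = √[0.2844 / 5] = √0.0569 = 0.2385%
IR = μ / tracking error = -0.4650 / 0.2385 = -1.9497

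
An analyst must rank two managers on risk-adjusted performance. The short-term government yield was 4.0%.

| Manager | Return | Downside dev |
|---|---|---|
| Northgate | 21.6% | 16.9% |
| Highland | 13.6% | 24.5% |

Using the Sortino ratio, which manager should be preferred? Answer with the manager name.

Northgate

Northgate: Sortino ratio = (21.6% − 4.0%) / 16.9% = 1.041
Highland: Sortino ratio = (13.6% − 4.0%) / 24.5% = 0.392
Highest: Northgate (1.041).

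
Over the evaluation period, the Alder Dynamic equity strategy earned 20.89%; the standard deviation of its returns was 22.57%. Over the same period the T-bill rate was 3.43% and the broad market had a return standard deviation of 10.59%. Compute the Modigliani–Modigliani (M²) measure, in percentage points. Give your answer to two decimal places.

11.62

Sharpe = (Rp − Rf) / σp = (20.89% − 3.43%) / 22.57% = 0.7736
M² = Rf + Sharpe × σm = 3.43% + 0.7736 × 10.59% = 11.6224%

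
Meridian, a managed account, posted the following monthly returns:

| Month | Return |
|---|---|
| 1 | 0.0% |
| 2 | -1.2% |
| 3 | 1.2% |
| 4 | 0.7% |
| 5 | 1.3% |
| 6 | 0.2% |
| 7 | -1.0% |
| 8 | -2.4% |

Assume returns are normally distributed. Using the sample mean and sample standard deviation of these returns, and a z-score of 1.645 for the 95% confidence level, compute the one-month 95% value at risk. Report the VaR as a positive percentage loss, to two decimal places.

2.27

μ = (0 − 1.2 + 1.2 + 0.7 + 1.3 + 0.2 − 1 − 2.4) / 8 = -1.20 / 8 = -0.1500%
Sample σ = √[Σ(r − μ)² / 7] = √[11.6800 / 7] = √1.6686 = 1.2917%
VaR = −(μ − z·σ) = −(-0.1500 − 1.645 × 1.2917) = −(-2.2748) = 2.2748%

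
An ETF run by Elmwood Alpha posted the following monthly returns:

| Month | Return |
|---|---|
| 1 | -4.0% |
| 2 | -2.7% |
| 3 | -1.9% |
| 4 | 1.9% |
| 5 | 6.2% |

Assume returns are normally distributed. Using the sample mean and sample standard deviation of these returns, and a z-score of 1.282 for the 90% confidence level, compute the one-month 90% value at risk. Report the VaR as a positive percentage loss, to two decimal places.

r̄ = (-4 − 2.7 − 1.9 + 1.9 + 6.2) / 5 = -0.50 / 5 = -0.1000%
Sample σ = √[Σ(r − r̄)² / 4] = √[68.9000 / 4] = √17.2250 = 4.1503%
VaR = −(r̄ − z·σ) = −(-0.1000 − 1.282 × 4.1503) = −(-5.4207) = 5.4207%

5.42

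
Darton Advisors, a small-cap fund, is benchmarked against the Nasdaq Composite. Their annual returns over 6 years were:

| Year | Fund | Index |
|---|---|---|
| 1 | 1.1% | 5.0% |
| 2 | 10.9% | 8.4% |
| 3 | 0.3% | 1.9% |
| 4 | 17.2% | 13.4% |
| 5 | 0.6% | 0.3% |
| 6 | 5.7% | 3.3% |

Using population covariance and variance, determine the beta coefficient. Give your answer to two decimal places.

r̄p = 5.9667%,  r̄m = 5.3833%
Cov = Σ(rp − r̄p)(rm − r̄m) / 6 = 25.7294
Var(rm) = Σ(rm − r̄m)² / 6 = 19.3047
β = Cov / Var = 25.7294 / 19.3047 = 1.3328

1.33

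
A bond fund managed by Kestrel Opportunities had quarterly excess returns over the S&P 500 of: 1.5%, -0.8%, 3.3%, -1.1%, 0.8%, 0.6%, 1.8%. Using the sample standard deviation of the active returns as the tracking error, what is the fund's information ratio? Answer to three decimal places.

0.572

r̄ = (1.5 − 0.8 + 3.3 − 1.1 + 0.8 + 0.6 + 1.8) / 7 = 6.10 / 7 = 0.8714%
Sample σ = √[Σ(r − r̄)² / 6] = √[13.9143 / 6] = √2.3191 = 1.5229%
IR = r̄ / tracking error = 0.8714 / 1.5229 = 0.5722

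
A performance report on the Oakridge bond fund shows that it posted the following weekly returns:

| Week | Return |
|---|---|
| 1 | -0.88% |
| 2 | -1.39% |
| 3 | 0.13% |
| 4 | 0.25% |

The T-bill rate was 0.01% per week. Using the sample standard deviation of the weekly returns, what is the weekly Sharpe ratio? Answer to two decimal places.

r̄ = (-0.88 − 1.39 + 0.13 + 0.25) / 4 = -0.4725%
Sample σ = √[Σ(r − r̄)² / 3] = √[1.8929 / 3] = √0.6310 = 0.7944%
Sharpe = (r̄ − rf) / σ = (-0.4725 − 0.01) / 0.7944 = -0.4825 / 0.7944 = -0.6074

-0.61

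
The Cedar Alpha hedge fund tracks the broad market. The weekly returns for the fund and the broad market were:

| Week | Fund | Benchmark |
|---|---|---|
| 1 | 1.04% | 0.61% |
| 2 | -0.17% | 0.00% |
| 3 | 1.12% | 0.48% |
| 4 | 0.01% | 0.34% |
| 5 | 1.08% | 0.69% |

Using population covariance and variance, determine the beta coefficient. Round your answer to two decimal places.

r̄p = 0.6160%,  r̄m = 0.4240%
Cov = Σ(rp − r̄p)(rm − r̄m) / 5 = 0.1229
Var(rm) = Σ(rm − r̄m)² / 5 = 0.0591
β = Cov / Var = 0.1229 / 0.0591 = 2.0795

2.08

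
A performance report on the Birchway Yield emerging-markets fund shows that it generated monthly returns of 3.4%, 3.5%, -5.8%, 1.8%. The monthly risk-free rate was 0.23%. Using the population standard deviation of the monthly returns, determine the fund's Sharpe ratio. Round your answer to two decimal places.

0.13

r̄ = (3.4 + 3.5 − 5.8 + 1.8) / 4 = 0.7250%
Σ(r − r̄)² = (3.4 − 0.7250)² + (3.5 − 0.7250)² + … = 58.5875
σ = √[58.5875 / 4] = 3.8271%
Sharpe = (r̄ − rf) / σ = (0.7250 − 0.23) / 3.8271 = 0.4950 / 3.8271 = 0.1293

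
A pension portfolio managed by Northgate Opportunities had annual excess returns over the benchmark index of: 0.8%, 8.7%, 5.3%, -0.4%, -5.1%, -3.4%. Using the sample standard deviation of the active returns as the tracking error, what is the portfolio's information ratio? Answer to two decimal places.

0.19

r̄ = (0.8 + 8.7 + 5.3 − 0.4 − 5.1 − 3.4) / 6 = 5.90 / 6 = 0.9833%
Σ(r − r̄)² = (0.8 − 0.9833)² + (8.7 − 0.9833)² + (5.3 − 0.9833)² + … = 136.3483
σ = √[136.3483 / 5] = 5.2220%
IR = r̄ / tracking error = 0.9833 / 5.2220 = 0.1883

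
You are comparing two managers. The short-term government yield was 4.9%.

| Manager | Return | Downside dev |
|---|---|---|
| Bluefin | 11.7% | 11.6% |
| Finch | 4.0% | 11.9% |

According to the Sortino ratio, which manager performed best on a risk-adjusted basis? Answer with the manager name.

Bluefin

Bluefin: Sortino ratio = (11.7% − 4.9%) / 11.6% = 0.586
Finch: Sortino ratio = (4.0% − 4.9%) / 11.9% = -0.076
Highest: Bluefin (0.586).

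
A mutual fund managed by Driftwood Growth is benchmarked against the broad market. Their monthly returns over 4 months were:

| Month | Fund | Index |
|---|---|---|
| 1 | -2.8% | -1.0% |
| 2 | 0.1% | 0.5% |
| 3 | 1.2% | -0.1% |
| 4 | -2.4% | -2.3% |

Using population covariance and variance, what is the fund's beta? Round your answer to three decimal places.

r̄p = -0.9750%,  r̄m = -0.7250%
Cov = Σ(rp − r̄p)(rm − r̄m) / 4 = 1.3556
Var(rm) = Σ(rm − r̄m)² / 4 = 1.1119
β = Cov / Var = 1.3556 / 1.1119 = 1.2192

1.219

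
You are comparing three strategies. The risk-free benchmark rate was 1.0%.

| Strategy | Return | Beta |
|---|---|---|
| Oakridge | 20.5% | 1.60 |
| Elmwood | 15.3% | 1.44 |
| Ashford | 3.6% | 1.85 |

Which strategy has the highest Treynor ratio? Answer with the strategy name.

Oakridge: Treynor = (20.5% − 1.0%) / 1.60 = 12.188
Elmwood: Treynor = (15.3% − 1.0%) / 1.44 = 9.931
Ashford: Treynor = (3.6% − 1.0%) / 1.85 = 1.405
Highest: Oakridge (12.188).

Oakridge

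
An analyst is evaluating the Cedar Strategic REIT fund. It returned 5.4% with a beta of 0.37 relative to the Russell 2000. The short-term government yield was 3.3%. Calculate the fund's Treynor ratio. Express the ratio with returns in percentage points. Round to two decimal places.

5.68

Treynor = (Rp − Rf) / β = (5.4% − 3.3%) / 0.37 = 2.10 / 0.37 = 5.6757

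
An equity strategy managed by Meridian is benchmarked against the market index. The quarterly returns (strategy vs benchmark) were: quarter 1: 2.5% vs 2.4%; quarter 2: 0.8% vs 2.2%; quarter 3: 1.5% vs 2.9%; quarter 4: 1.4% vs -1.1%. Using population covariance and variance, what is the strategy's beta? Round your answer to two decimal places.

0.07

r̄p = 1.5500%,  r̄m = 1.6000%
Cov = Σ(rp − r̄p)(rm − r̄m) / 4 = 0.1625
Var(rm) = Σ(rm − r̄m)² / 4 = 2.4950
β = Cov / Var = 0.1625 / 2.4950 = 0.0651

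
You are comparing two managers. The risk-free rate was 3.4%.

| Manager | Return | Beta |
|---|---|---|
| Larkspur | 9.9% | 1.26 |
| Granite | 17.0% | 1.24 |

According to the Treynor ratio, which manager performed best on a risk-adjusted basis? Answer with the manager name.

Larkspur: Treynor = (9.9% − 3.4%) / 1.26 = 5.159
Granite: Treynor = (17.0% − 3.4%) / 1.24 = 10.968
Highest: Granite (10.968).

Granite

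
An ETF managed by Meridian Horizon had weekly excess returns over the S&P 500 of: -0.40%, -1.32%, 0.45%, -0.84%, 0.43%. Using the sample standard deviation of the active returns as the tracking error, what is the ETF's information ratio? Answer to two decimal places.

-0.43

r̄ = (-0.4 − 1.32 + 0.45 − 0.84 + 0.43) / 5 = -0.3360%
Sample std dev = √[2.4309 / 4] = 0.7796%
IR = r̄ / tracking error = -0.3360 / 0.7796 = -0.4310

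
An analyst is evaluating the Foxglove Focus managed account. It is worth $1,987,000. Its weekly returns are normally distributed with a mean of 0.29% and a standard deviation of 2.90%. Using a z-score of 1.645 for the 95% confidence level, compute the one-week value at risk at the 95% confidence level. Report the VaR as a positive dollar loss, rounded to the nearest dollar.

$89,028

Return at the 95% tail: μ − z·σ = 0.29% − 1.645 × 2.90% = 0.29 − 4.7705 = -4.4805%
VaR = −(-4.4805%) × $1,987,000 = 4.4805% × $1,987,000 = $89,028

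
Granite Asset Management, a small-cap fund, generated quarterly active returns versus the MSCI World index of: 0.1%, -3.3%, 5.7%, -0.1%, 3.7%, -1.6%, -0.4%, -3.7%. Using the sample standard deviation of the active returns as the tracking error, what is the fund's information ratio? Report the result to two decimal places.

Mean return r̄ = 0.40 / 8 = 0.0500%
Sample σ = √[Σ(r − r̄)² / 7] = √[73.4800 / 7] = √10.4971 = 3.2399%
IR = r̄ / tracking error = 0.0500 / 3.2399 = 0.0154

0.02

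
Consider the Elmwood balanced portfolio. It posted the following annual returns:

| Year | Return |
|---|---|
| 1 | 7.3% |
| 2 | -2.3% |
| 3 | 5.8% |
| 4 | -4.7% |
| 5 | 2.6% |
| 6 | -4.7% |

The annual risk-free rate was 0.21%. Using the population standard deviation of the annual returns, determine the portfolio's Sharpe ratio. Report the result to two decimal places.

r̄ = (7.3 − 2.3 + 5.8 − 4.7 + 2.6 − 4.7) / 6 = 0.6667%
Population std dev = √[140.4933 / 6] = 4.8390%
Sharpe = (r̄ − rf) / σ = (0.6667 − 0.21) / 4.8390 = 0.4567 / 4.8390 = 0.0944

0.09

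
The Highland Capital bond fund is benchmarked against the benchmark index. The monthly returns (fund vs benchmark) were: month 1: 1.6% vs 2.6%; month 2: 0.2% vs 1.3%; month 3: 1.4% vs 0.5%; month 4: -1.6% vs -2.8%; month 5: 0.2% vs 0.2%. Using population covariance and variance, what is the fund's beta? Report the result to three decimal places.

0.564

r̄p = 0.3600%,  r̄m = 0.3600%
Cov = Σ(rp − r̄p)(rm − r̄m) / 5 = 1.7984
Var(rm) = Σ(rm − r̄m)² / 5 = 3.1864
β = Cov / Var = 1.7984 / 3.1864 = 0.5644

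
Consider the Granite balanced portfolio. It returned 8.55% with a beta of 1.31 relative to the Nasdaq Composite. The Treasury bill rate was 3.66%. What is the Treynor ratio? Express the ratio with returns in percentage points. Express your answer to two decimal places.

Treynor = (Rp − Rf) / β = (8.55% − 3.66%) / 1.31 = 4.89 / 1.31 = 3.7328

3.73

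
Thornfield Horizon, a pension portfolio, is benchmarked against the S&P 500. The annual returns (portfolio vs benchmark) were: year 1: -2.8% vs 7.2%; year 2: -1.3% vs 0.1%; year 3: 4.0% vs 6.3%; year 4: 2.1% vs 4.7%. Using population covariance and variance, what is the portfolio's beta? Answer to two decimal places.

r̄p = 0.5000%,  r̄m = 4.5750%
Cov = Σ(rp − r̄p)(rm − r̄m) / 4 = 1.4075
Var(rm) = Σ(rm − r̄m)² / 4 = 7.4769
β = Cov / Var = 1.4075 / 7.4769 = 0.1882

0.19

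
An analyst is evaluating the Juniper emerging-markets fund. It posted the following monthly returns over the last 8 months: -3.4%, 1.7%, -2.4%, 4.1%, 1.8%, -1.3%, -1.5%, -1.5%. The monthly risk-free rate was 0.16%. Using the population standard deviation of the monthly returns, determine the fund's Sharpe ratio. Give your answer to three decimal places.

-0.198

μ = (-3.4 + 1.7 − 2.4 + 4.1 + 1.8 − 1.3 − 1.5 − 1.5) / 8 = -2.50 / 8 = -0.3125%
Σ(r − μ)² = 45.6688; population σ = √(45.6688/8) = 2.3893%
Sharpe = (μ − rf) / σ = (-0.3125 − 0.16) / 2.3893 = -0.4725 / 2.3893 = -0.1978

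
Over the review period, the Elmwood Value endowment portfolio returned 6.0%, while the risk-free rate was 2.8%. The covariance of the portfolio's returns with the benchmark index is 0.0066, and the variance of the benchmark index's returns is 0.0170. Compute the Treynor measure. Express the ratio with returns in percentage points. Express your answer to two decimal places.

8.24

β = Cov / Var = 0.0066 / 0.0170 = 0.3882
Treynor = (Rp − Rf) / β = (6.0% − 2.8%) / 0.3882 = 3.20 / 0.3882 = 8.2432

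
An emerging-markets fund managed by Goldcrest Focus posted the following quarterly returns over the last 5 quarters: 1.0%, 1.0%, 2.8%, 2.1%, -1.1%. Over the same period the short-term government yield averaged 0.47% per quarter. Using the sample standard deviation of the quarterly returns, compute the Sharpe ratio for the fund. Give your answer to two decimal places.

0.47

Mean return r̄ = 5.80 / 5 = 1.1600%
Sample σ = √[Σ(r − r̄)² / 4] = √[8.7320 / 4] = √2.1830 = 1.4775%
Sharpe = (r̄ − rf) / σ = (1.1600 − 0.47) / 1.4775 = 0.6900 / 1.4775 = 0.4670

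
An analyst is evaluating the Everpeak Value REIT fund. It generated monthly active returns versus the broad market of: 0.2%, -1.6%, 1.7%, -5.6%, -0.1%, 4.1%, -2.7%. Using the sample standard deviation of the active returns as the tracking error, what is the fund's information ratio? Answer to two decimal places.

-0.18

r̄ = (0.2 − 1.6 + 1.7 − 5.6 − 0.1 + 4.1 − 2.7) / 7 = -0.5714%
Σ(r − r̄)² = (0.2 − (-0.5714))² + (-1.6 − (-0.5714))² + (1.7 − (-0.5714))² + … = 58.6743
σ = √[58.6743 / 6] = 3.1271%
IR = r̄ / tracking error = -0.5714 / 3.1271 = -0.1827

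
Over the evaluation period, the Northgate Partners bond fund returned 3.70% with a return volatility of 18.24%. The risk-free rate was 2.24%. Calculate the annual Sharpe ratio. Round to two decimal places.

0.08

Sharpe = (Rp − Rf) / σp = (3.70% − 2.24%) / 18.24% = 1.46% / 18.24% = 0.0800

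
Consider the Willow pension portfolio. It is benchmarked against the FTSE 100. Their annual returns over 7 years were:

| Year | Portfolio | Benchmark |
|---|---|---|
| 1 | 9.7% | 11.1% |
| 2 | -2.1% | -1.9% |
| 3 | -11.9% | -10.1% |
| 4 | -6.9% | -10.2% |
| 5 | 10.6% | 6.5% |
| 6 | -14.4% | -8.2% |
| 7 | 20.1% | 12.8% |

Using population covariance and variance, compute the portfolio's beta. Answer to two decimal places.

1.23

r̄p = 0.7286%,  r̄m = 0.0000%
Cov = Σ(rp − r̄p)(rm − r̄m) / 7 = 106.6414
Var(rm) = Σ(rm − r̄m)² / 7 = 86.6000
β = Cov / Var = 106.6414 / 86.6000 = 1.2314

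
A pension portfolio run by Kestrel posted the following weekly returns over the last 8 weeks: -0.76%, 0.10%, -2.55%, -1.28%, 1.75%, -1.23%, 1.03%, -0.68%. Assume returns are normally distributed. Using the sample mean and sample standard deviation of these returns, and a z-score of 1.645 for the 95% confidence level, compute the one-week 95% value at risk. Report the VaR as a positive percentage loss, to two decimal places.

r̄ = (-0.76 + 0.1 − 2.55 − 1.28 + 1.75 − 1.23 + 1.03 − 0.68) / 8 = -3.620 / 8 = -0.4525%
Σ(r − r̄)² = (-0.76 − (-0.4525))² + (0.1 − (-0.4525))² + … = 13.1892
sample σ = √(13.1892 / 7) = √1.8842 = 1.3727%
VaR = −(r̄ − z·σ) = −(-0.4525 − 1.645 × 1.3727) = −(-2.7106) = 2.7106%

2.71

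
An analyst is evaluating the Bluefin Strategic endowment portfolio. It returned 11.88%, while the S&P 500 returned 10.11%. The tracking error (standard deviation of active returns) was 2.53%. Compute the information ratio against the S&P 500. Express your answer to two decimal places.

0.70

IR = (Rp − Rb) / TE = (11.88% − 10.11%) / 2.53% = 1.77% / 2.53% = 0.6996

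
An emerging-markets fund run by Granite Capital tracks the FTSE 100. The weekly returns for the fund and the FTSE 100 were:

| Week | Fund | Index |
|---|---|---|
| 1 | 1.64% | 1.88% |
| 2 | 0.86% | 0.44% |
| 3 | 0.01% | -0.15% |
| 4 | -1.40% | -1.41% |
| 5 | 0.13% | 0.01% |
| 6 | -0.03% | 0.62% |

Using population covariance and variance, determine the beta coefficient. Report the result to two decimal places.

0.89

r̄p = 0.2017%,  r̄m = 0.2317%
Cov = Σ(rp − r̄p)(rm − r̄m) / 6 = 0.8561
Var(rm) = Σ(rm − r̄m)² / 6 = 0.9668
β = Cov / Var = 0.8561 / 0.9668 = 0.8855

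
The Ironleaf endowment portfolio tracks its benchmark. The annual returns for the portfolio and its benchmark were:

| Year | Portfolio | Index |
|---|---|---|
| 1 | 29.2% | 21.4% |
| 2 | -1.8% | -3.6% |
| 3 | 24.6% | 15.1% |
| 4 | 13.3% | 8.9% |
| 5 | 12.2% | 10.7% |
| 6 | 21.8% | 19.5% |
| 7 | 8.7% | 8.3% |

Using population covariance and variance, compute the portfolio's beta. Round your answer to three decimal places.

1.213

r̄p = 15.4286%,  r̄m = 11.4714%
Cov = Σ(rp − r̄p)(rm − r̄m) / 7 = 72.8751
Var(rm) = Σ(rm − r̄m)² / 7 = 60.0878
β = Cov / Var = 72.8751 / 60.0878 = 1.2128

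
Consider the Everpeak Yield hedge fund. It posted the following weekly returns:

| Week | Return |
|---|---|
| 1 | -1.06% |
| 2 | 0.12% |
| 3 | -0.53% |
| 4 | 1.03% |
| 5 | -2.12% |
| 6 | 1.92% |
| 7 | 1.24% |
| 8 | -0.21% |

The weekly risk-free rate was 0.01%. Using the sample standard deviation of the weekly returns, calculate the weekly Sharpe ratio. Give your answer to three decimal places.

r̄ = (-1.06 + 0.12 − 0.53 + 1.03 − 2.12 + 1.92 + 1.24 − 0.21) / 8 = 0.0488%
Σ(r − r̄)² = 12.2233; sample σ = √(12.2233/7) = 1.3214%
Sharpe = (r̄ − rf) / σ = (0.0488 − 0.01) / 1.3214 = 0.0388 / 1.3214 = 0.0294

0.029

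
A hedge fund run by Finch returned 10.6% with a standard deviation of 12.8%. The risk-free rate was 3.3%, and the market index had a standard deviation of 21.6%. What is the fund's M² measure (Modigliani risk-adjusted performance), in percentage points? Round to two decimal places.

15.62

Sharpe = (Rp − Rf) / σp = (10.6% − 3.3%) / 12.8% = 0.5703
M² = Rf + Sharpe × σm = 3.3% + 0.5703 × 21.6% = 15.6185%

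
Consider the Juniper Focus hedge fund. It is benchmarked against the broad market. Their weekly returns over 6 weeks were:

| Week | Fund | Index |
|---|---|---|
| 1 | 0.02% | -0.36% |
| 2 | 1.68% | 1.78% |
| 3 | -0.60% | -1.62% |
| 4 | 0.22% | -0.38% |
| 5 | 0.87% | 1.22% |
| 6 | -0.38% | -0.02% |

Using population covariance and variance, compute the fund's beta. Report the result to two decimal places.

0.63

r̄p = 0.3017%,  r̄m = 0.1033%
Cov = Σ(rp − r̄p)(rm − r̄m) / 6 = 0.7923
Var(rm) = Σ(rm − r̄m)² / 6 = 1.2486
β = Cov / Var = 0.7923 / 1.2486 = 0.6346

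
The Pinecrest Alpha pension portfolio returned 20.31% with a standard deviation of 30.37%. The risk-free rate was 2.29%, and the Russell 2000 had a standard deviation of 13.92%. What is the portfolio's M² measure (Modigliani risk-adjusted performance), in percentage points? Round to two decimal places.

Sharpe = (Rp − Rf) / σp = (20.31% − 2.29%) / 30.37% = 0.5933
M² = Rf + Sharpe × σm = 2.29% + 0.5933 × 13.92% = 10.5487%

10.55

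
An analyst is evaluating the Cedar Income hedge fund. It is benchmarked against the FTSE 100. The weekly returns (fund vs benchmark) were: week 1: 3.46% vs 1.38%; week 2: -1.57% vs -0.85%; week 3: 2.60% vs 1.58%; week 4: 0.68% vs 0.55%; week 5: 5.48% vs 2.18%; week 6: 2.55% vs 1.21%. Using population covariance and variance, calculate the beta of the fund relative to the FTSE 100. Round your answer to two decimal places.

2.22

r̄p = 2.2000%,  r̄m = 1.0083%
Cov = Σ(rp − r̄p)(rm − r̄m) / 6 = 2.0522
Var(rm) = Σ(rm − r̄m)² / 6 = 0.9236
β = Cov / Var = 2.0522 / 0.9236 = 2.2220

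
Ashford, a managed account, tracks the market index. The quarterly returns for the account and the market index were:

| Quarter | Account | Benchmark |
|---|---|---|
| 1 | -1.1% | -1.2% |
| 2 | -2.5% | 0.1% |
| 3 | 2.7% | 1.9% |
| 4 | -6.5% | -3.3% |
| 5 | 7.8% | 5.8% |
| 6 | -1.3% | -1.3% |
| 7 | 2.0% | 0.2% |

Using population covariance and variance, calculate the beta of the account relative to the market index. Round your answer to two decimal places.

1.47

r̄p = 0.1571%,  r̄m = 0.3143%
Cov = Σ(rp − r̄p)(rm − r̄m) / 7 = 10.6620
Var(rm) = Σ(rm − r̄m)² / 7 = 7.2327
β = Cov / Var = 10.6620 / 7.2327 = 1.4741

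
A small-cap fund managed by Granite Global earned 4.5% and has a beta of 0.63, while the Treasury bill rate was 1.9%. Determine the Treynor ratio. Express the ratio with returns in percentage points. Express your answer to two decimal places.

4.13

Treynor = (Rp − Rf) / β = (4.5% − 1.9%) / 0.63 = 2.60 / 0.63 = 4.1270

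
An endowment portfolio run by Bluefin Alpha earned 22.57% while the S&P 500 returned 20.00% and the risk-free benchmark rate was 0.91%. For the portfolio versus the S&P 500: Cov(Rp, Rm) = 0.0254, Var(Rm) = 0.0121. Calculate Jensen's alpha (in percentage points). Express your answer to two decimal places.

β = Cov / Var = 0.0254 / 0.0121 = 2.0992
E[R] = Rf + β(Rm − Rf) = 0.91% + 2.0992 × (20.00% − 0.91%) = 40.9837%
α = Rp − E[R] = 22.57% − 40.9837% = -18.4137

-18.41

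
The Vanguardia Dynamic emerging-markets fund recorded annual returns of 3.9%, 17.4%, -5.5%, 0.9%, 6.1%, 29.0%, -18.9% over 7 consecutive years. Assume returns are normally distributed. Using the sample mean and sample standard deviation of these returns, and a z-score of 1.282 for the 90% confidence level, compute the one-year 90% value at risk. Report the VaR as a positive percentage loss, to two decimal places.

r̄ = (3.9 + 17.4 − 5.5 + 0.9 + 6.1 + 29 − 18.9) / 7 = 4.7000%
Σ(r − r̄)² = (3.9 − 4.7000)² + (17.4 − 4.7000)² + (-5.5 − 4.7000)² + … = 1429.8200
sample σ = √(1429.8200 / 6) = √238.3033 = 15.4371%
VaR = −(r̄ − z·σ) = −(4.7000 − 1.282 × 15.4371) = −(-15.0904) = 15.0904%

15.09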